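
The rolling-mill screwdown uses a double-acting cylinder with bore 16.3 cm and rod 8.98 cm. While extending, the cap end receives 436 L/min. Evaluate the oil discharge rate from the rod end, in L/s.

Q_out ≈ 5.06 L/s

Cap-side area A_cap = π/4 × (16.3 cm)² = 208.7 cm^2
Rod-side annular area A_ann = π/4 × (16.3² − 8.98²) = 145.3 cm^2
Piston speed v = Q_in/A_cap; rod-end outflow Q_out = v × A_ann = Q_in × A_ann/A_cap.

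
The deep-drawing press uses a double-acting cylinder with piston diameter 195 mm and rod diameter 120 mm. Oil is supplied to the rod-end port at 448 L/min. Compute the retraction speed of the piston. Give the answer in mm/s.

v ≈ 402 mm/s

Rod-side annular area A_ann = π/4 × (195² − 120²) = 18560 mm^2
Flow into the rod-end port fills the annular volume.
v = Q / A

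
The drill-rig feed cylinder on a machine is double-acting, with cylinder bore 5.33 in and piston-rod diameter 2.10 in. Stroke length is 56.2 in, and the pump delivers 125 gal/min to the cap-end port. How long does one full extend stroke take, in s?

Cap-side area A_cap = π/4 × (5.33 in)² = 22.31 in^2
Swept volume V = A × L; t = V / Q = A·L / Q

t ≈ 2.61 s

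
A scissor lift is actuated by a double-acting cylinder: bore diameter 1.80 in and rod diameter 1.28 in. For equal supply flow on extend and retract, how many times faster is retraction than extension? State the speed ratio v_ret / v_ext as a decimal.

Cap-side area A_cap = π/4 × (1.80 in)² = 2.545 in^2
Rod-side annular area A_ann = π/4 × (1.80² − 1.28²) = 1.258 in^2
For equal Q, v ∝ 1/A, so v_ret/v_ext = A_cap/A_ann.

v_ret/v_ext ≈ 2.02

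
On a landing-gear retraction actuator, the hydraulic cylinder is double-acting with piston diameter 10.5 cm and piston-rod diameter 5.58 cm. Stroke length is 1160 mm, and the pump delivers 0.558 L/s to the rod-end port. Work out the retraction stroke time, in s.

Rod-side annular area A_ann = π/4 × (10.5² − 5.58²) = 62.14 cm^2
Swept volume V = A × L; t = V / Q = A·L / Q

t ≈ 12.9 s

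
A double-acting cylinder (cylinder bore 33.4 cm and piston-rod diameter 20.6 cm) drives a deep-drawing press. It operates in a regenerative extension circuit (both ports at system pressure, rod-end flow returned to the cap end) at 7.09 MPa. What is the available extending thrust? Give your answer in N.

F ≈ 2.36e5 N

With equal pressure on both faces, forces on the annular region cancel; the net push is pressure × rod cross-section.
Rod cross-section A_rod = π/4 × (20.6 cm)² = 333.3 cm^2
F = P × A_rod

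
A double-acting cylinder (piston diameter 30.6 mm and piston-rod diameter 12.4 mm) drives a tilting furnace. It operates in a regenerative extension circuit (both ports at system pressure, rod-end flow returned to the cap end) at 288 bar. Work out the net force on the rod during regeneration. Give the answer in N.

With equal pressure on both faces, forces on the annular region cancel; the net push is pressure × rod cross-section.
Rod cross-section A_rod = π/4 × (12.4 mm)² = 120.8 mm^2
F = P × A_rod

F ≈ 3480 N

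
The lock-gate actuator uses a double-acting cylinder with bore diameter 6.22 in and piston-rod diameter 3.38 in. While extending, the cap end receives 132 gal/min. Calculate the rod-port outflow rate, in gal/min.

Q_out ≈ 93.0 gal/min

Cap-side area A_cap = π/4 × (6.22 in)² = 30.39 in^2
Rod-side annular area A_ann = π/4 × (6.22² − 3.38²) = 21.41 in^2
Piston speed v = Q_in/A_cap; rod-end outflow Q_out = v × A_ann = Q_in × A_ann/A_cap.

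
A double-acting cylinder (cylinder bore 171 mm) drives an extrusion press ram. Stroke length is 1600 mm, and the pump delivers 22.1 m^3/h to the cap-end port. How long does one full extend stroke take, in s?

Cap-side area A_cap = π/4 × (171 mm)² = 22970 mm^2
Swept volume V = A × L; t = V / Q = A·L / Q

t ≈ 5.99 s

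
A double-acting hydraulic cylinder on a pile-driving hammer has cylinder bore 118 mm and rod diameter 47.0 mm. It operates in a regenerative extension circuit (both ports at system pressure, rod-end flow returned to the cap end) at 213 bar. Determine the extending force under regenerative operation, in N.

With equal pressure on both faces, forces on the annular region cancel; the net push is pressure × rod cross-section.
Rod cross-section A_rod = π/4 × (47.0 mm)² = 1735 mm^2
F = P × A_rod

F ≈ 37000 N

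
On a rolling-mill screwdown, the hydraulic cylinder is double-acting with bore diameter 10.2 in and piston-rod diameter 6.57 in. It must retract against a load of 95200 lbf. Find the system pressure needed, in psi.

P ≈ 1990 psi

Rod-side annular area A_ann = π/4 × (10.2² − 6.57²) = 47.81 in^2
Retraction: pressure acts on the annular area.
P = F / A = 95200 lbf / A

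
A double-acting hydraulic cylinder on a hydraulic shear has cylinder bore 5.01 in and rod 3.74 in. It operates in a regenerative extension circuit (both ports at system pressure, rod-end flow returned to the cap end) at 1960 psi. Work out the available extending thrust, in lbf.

F ≈ 21500 lbf

With equal pressure on both faces, forces on the annular region cancel; the net push is pressure × rod cross-section.
Rod cross-section A_rod = π/4 × (3.74 in)² = 10.99 in^2
F = P × A_rod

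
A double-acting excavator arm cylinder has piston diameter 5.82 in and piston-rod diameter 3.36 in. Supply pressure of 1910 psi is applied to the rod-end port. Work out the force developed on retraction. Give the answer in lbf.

Rod-side annular area A_ann = π/4 × (5.82² − 3.36²) = 17.74 in^2
On retraction the pressure acts on the annular area (bore minus rod).
F = P × A_ann

F ≈ 33900 lbf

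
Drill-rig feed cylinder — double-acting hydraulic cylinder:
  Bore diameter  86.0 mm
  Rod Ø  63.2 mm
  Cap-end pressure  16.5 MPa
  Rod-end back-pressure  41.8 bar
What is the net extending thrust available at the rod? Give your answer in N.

Cap-side area A_cap = π/4 × (86.0 mm)² = 5809 mm^2
Rod-side annular area A_ann = π/4 × (86.0² − 63.2²) = 2672 mm^2
Net thrust = P_cap·A_cap − P_rod·A_ann = 95850 N − 11170 N

F ≈ 84700 N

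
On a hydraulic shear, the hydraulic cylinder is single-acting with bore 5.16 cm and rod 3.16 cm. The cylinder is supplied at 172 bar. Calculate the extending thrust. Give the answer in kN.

Cap-side area A_cap = π/4 × (5.16 cm)² = 20.91 cm^2
F = P × A_cap = 172 bar × A_cap

F ≈ 36.0 kN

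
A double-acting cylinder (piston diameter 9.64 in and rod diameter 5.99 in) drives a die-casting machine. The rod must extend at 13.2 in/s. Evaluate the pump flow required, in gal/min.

Q ≈ 250 gal/min

Cap-side area A_cap = π/4 × (9.64 in)² = 72.99 in^2
Q = A × v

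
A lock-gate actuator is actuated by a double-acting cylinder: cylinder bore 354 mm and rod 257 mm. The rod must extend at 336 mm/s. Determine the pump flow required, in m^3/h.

Q ≈ 119 m^3/h

Cap-side area A_cap = π/4 × (354 mm)² = 98420 mm^2
Q = A × v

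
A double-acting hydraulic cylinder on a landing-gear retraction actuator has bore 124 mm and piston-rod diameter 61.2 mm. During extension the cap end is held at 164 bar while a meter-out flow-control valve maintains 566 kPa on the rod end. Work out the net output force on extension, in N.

F ≈ 1.93e5 N

Cap-side area A_cap = π/4 × (124 mm)² = 12080 mm^2
Rod-side annular area A_ann = π/4 × (124² − 61.2²) = 9135 mm^2
Net thrust = P_cap·A_cap − P_rod·A_ann = 1.981e5 N − 5170 N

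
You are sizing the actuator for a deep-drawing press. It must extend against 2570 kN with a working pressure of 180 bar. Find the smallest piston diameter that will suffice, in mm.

D ≈ 426 mm

Extension force acts on the full piston face: F = P × (π/4)D².
D = √(4F / (πP)) = √(4 × 2570 kN / (π × 180 bar))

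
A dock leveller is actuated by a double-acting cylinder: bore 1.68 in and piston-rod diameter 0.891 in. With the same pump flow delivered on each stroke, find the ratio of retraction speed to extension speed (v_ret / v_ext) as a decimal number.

Cap-side area A_cap = π/4 × (1.68 in)² = 2.217 in^2
Rod-side annular area A_ann = π/4 × (1.68² − 0.891²) = 1.593 in^2
For equal Q, v ∝ 1/A, so v_ret/v_ext = A_cap/A_ann.

v_ret/v_ext ≈ 1.39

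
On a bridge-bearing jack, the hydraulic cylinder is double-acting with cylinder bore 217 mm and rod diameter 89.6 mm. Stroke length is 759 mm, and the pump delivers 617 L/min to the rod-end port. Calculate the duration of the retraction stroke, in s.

Rod-side annular area A_ann = π/4 × (217² − 89.6²) = 30680 mm^2
Swept volume V = A × L; t = V / Q = A·L / Q

t ≈ 2.26 s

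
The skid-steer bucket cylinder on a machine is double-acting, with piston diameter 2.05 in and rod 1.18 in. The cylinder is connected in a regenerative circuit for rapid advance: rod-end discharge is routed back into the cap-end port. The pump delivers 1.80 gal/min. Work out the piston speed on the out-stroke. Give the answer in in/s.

v ≈ 6.34 in/s

In regeneration the rod-end outflow joins the pump flow into the cap end, so the net volume the pump must supply per unit advance equals the rod cross-section area.
Rod cross-section A_rod = π/4 × (1.18 in)² = 1.094 in^2
v = Q_pump / A_rod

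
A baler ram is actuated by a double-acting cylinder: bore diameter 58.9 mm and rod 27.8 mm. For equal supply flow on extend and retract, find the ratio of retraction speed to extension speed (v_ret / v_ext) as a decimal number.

v_ret/v_ext ≈ 1.29

Cap-side area A_cap = π/4 × (58.9 mm)² = 2725 mm^2
Rod-side annular area A_ann = π/4 × (58.9² − 27.8²) = 2118 mm^2
For equal Q, v ∝ 1/A, so v_ret/v_ext = A_cap/A_ann.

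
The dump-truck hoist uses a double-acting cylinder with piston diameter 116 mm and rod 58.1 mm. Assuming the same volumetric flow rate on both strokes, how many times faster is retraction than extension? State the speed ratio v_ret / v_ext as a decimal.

v_ret/v_ext ≈ 1.33

Cap-side area A_cap = π/4 × (116 mm)² = 10570 mm^2
Rod-side annular area A_ann = π/4 × (116² − 58.1²) = 7917 mm^2
For equal Q, v ∝ 1/A, so v_ret/v_ext = A_cap/A_ann.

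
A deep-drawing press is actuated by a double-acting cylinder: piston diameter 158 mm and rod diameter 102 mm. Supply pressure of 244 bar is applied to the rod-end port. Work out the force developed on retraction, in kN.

Rod-side annular area A_ann = π/4 × (158² − 102²) = 11440 mm^2
On retraction the pressure acts on the annular area (bore minus rod).
F = P × A_ann

F ≈ 279 kN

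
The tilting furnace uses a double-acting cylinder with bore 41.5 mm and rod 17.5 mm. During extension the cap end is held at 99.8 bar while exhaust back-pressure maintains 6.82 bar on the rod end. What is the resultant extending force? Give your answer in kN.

F ≈ 12.7 kN

Cap-side area A_cap = π/4 × (41.5 mm)² = 1353 mm^2
Rod-side annular area A_ann = π/4 × (41.5² − 17.5²) = 1112 mm^2
Net thrust = P_cap·A_cap − P_rod·A_ann = 13.50 kN − 0.7585 kN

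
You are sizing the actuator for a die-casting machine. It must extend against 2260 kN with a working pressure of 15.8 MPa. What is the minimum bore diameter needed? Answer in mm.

Extension force acts on the full piston face: F = P × (π/4)D².
D = √(4F / (πP)) = √(4 × 2260 kN / (π × 15.8 MPa))

D ≈ 427 mm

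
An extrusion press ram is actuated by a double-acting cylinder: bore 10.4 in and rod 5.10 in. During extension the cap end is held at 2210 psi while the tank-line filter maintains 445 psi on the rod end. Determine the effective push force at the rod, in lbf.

Cap-side area A_cap = π/4 × (10.4 in)² = 84.95 in^2
Rod-side annular area A_ann = π/4 × (10.4² − 5.10²) = 64.52 in^2
Net thrust = P_cap·A_cap − P_rod·A_ann = 1.877e5 lbf − 28710 lbf

F ≈ 1.59e5 lbf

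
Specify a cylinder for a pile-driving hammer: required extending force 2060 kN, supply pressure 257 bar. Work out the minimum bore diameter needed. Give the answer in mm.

Extension force acts on the full piston face: F = P × (π/4)D².
D = √(4F / (πP)) = √(4 × 2060 kN / (π × 257 bar))

D ≈ 319 mm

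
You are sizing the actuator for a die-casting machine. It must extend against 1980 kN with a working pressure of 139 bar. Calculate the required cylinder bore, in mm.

D ≈ 426 mm

Extension force acts on the full piston face: F = P × (π/4)D².
D = √(4F / (πP)) = √(4 × 1980 kN / (π × 139 bar))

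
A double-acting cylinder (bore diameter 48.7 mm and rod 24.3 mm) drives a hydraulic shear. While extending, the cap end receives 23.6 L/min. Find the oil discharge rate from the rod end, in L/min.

Cap-side area A_cap = π/4 × (48.7 mm)² = 1863 mm^2
Rod-side annular area A_ann = π/4 × (48.7² − 24.3²) = 1399 mm^2
Piston speed v = Q_in/A_cap; rod-end outflow Q_out = v × A_ann = Q_in × A_ann/A_cap.

Q_out ≈ 17.7 L/min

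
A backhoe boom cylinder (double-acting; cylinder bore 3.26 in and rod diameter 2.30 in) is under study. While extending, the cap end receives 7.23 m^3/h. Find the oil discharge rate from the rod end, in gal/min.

Q_out ≈ 16.0 gal/min

Cap-side area A_cap = π/4 × (3.26 in)² = 8.347 in^2
Rod-side annular area A_ann = π/4 × (3.26² − 2.30²) = 4.192 in^2
Piston speed v = Q_in/A_cap; rod-end outflow Q_out = v × A_ann = Q_in × A_ann/A_cap.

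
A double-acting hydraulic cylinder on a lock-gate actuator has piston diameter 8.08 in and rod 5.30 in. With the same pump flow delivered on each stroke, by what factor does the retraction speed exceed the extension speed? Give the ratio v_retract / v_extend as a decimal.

v_ret/v_ext ≈ 1.76

Cap-side area A_cap = π/4 × (8.08 in)² = 51.28 in^2
Rod-side annular area A_ann = π/4 × (8.08² − 5.30²) = 29.21 in^2
For equal Q, v ∝ 1/A, so v_ret/v_ext = A_cap/A_ann.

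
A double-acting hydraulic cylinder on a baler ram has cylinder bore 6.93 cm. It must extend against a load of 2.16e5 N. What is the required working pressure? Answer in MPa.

Cap-side area A_cap = π/4 × (6.93 cm)² = 37.72 cm^2
P = F / A = 2.16e5 N / A

P ≈ 57.3 MPa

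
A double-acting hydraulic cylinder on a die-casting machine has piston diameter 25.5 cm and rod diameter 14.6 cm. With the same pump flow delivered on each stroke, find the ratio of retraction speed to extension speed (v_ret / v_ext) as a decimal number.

Cap-side area A_cap = π/4 × (25.5 cm)² = 510.7 cm^2
Rod-side annular area A_ann = π/4 × (25.5² − 14.6²) = 343.3 cm^2
For equal Q, v ∝ 1/A, so v_ret/v_ext = A_cap/A_ann.

v_ret/v_ext ≈ 1.49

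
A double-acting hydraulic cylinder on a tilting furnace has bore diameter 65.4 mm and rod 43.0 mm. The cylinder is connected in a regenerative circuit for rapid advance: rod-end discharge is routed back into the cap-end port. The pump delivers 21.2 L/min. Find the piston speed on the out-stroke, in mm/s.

v ≈ 243 mm/s

In regeneration the rod-end outflow joins the pump flow into the cap end, so the net volume the pump must supply per unit advance equals the rod cross-section area.
Rod cross-section A_rod = π/4 × (43.0 mm)² = 1452 mm^2
v = Q_pump / A_rod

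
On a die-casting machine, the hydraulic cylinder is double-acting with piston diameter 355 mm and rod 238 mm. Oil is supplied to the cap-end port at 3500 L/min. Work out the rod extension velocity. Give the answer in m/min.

Cap-side area A_cap = π/4 × (355 mm)² = 98980 mm^2
v = Q / A

v ≈ 35.4 m/min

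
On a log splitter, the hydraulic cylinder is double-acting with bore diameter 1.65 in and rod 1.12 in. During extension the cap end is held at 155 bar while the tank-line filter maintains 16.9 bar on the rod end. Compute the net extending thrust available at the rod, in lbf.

Cap-side area A_cap = π/4 × (1.65 in)² = 2.138 in^2
Rod-side annular area A_ann = π/4 × (1.65² − 1.12²) = 1.153 in^2
Net thrust = P_cap·A_cap − P_rod·A_ann = 4807 lbf − 282.6 lbf

F ≈ 4520 lbf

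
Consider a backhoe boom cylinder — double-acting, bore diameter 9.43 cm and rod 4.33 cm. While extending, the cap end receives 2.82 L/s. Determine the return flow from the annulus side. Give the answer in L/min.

Q_out ≈ 134 L/min

Cap-side area A_cap = π/4 × (9.43 cm)² = 69.84 cm^2
Rod-side annular area A_ann = π/4 × (9.43² − 4.33²) = 55.12 cm^2
Piston speed v = Q_in/A_cap; rod-end outflow Q_out = v × A_ann = Q_in × A_ann/A_cap.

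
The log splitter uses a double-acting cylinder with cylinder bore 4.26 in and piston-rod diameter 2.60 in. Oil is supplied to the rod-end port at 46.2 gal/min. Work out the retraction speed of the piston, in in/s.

v ≈ 19.9 in/s

Rod-side annular area A_ann = π/4 × (4.26² − 2.60²) = 8.944 in^2
Flow into the rod-end port fills the annular volume.
v = Q / A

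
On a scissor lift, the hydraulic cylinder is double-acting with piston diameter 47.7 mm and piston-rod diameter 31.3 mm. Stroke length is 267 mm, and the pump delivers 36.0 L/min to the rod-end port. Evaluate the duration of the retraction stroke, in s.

Rod-side annular area A_ann = π/4 × (47.7² − 31.3²) = 1018 mm^2
Swept volume V = A × L; t = V / Q = A·L / Q

t ≈ 0.453 s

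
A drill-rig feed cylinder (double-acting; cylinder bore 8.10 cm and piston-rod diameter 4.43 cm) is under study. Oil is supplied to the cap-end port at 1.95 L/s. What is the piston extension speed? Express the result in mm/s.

v ≈ 378 mm/s

Cap-side area A_cap = π/4 × (8.10 cm)² = 51.53 cm^2
v = Q / A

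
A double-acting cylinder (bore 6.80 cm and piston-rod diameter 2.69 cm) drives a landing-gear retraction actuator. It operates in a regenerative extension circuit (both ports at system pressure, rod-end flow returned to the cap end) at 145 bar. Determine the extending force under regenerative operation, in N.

F ≈ 8240 N

With equal pressure on both faces, forces on the annular region cancel; the net push is pressure × rod cross-section.
Rod cross-section A_rod = π/4 × (2.69 cm)² = 5.683 cm^2
F = P × A_rod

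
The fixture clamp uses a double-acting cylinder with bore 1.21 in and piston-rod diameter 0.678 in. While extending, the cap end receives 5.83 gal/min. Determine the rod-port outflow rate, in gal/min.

Q_out ≈ 4.00 gal/min

Cap-side area A_cap = π/4 × (1.21 in)² = 1.150 in^2
Rod-side annular area A_ann = π/4 × (1.21² − 0.678²) = 0.7889 in^2
Piston speed v = Q_in/A_cap; rod-end outflow Q_out = v × A_ann = Q_in × A_ann/A_cap.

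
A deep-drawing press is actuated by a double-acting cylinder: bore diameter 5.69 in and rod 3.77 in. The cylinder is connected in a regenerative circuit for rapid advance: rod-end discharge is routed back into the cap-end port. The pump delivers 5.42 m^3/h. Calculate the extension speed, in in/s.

In regeneration the rod-end outflow joins the pump flow into the cap end, so the net volume the pump must supply per unit advance equals the rod cross-section area.
Rod cross-section A_rod = π/4 × (3.77 in)² = 11.16 in^2
v = Q_pump / A_rod

v ≈ 8.23 in/s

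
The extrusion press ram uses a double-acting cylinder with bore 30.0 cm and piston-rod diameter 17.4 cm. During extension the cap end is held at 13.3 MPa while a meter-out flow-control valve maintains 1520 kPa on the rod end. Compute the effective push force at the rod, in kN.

Cap-side area A_cap = π/4 × (30.0 cm)² = 706.9 cm^2
Rod-side annular area A_ann = π/4 × (30.0² − 17.4²) = 469.1 cm^2
Net thrust = P_cap·A_cap − P_rod·A_ann = 940.1 kN − 71.30 kN

F ≈ 869 kN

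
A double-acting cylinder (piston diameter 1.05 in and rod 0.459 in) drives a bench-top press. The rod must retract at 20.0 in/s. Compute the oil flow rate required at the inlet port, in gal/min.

Rod-side annular area A_ann = π/4 × (1.05² − 0.459²) = 0.7004 in^2
Q = A × v

Q ≈ 3.64 gal/min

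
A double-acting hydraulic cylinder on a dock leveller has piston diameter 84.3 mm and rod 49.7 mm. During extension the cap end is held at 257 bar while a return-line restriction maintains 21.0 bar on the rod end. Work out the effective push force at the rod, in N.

Cap-side area A_cap = π/4 × (84.3 mm)² = 5581 mm^2
Rod-side annular area A_ann = π/4 × (84.3² − 49.7²) = 3641 mm^2
Net thrust = P_cap·A_cap − P_rod·A_ann = 1.434e5 N − 7647 N

F ≈ 1.36e5 N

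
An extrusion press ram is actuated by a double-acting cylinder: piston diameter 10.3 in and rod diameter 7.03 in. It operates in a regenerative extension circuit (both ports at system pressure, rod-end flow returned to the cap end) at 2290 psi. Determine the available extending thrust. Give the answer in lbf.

F ≈ 88900 lbf

With equal pressure on both faces, forces on the annular region cancel; the net push is pressure × rod cross-section.
Rod cross-section A_rod = π/4 × (7.03 in)² = 38.82 in^2
F = P × A_rod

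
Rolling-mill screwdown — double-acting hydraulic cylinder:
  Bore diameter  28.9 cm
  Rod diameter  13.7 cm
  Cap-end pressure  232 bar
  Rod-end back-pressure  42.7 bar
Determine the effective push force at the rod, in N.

F ≈ 1.30e6 N

Cap-side area A_cap = π/4 × (28.9 cm)² = 656.0 cm^2
Rod-side annular area A_ann = π/4 × (28.9² − 13.7²) = 508.6 cm^2
Net thrust = P_cap·A_cap − P_rod·A_ann = 1.522e6 N − 2.172e5 N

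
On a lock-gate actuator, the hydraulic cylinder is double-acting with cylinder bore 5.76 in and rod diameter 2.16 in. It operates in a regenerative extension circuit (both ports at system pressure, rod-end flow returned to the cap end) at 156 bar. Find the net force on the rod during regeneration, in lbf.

F ≈ 8290 lbf

With equal pressure on both faces, forces on the annular region cancel; the net push is pressure × rod cross-section.
Rod cross-section A_rod = π/4 × (2.16 in)² = 3.664 in^2
F = P × A_rod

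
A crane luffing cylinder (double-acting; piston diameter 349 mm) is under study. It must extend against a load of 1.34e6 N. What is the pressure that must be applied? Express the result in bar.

P ≈ 140 bar

Cap-side area A_cap = π/4 × (349 mm)² = 95660 mm^2
P = F / A = 1.34e6 N / A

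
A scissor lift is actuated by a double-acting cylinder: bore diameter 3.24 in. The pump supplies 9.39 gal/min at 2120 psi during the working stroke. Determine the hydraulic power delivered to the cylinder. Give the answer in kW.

W ≈ 8.66 kW

Hydraulic power = P × Q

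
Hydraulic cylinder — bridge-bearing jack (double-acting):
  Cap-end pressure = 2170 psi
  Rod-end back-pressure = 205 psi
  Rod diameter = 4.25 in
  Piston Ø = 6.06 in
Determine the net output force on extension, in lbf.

Cap-side area A_cap = π/4 × (6.06 in)² = 28.84 in^2
Rod-side annular area A_ann = π/4 × (6.06² − 4.25²) = 14.66 in^2
Net thrust = P_cap·A_cap − P_rod·A_ann = 62590 lbf − 3005 lbf

F ≈ 59600 lbf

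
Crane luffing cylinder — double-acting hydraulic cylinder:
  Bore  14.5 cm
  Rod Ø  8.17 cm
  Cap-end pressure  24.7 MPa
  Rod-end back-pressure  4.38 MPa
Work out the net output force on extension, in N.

Cap-side area A_cap = π/4 × (14.5 cm)² = 165.1 cm^2
Rod-side annular area A_ann = π/4 × (14.5² − 8.17²) = 112.7 cm^2
Net thrust = P_cap·A_cap − P_rod·A_ann = 4.079e5 N − 49370 N

F ≈ 3.59e5 N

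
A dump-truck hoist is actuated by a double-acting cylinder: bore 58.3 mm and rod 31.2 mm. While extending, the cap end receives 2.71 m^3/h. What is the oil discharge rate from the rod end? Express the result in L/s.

Q_out ≈ 0.537 L/s

Cap-side area A_cap = π/4 × (58.3 mm)² = 2669 mm^2
Rod-side annular area A_ann = π/4 × (58.3² − 31.2²) = 1905 mm^2
Piston speed v = Q_in/A_cap; rod-end outflow Q_out = v × A_ann = Q_in × A_ann/A_cap.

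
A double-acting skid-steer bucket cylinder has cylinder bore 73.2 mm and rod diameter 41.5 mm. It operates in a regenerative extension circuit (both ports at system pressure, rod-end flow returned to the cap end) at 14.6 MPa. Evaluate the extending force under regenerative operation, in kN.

F ≈ 19.7 kN

With equal pressure on both faces, forces on the annular region cancel; the net push is pressure × rod cross-section.
Rod cross-section A_rod = π/4 × (41.5 mm)² = 1353 mm^2
F = P × A_rod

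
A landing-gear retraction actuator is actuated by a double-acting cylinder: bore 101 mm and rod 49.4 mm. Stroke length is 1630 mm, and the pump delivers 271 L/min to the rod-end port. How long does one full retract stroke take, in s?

Rod-side annular area A_ann = π/4 × (101² − 49.4²) = 6095 mm^2
Swept volume V = A × L; t = V / Q = A·L / Q

t ≈ 2.20 s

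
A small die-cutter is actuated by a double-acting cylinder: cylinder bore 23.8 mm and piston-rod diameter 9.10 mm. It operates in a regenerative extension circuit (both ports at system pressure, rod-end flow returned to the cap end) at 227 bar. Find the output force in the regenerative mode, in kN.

With equal pressure on both faces, forces on the annular region cancel; the net push is pressure × rod cross-section.
Rod cross-section A_rod = π/4 × (9.10 mm)² = 65.04 mm^2
F = P × A_rod

F ≈ 1.48 kN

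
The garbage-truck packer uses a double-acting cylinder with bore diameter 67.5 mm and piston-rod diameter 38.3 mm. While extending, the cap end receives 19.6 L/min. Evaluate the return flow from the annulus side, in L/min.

Q_out ≈ 13.3 L/min

Cap-side area A_cap = π/4 × (67.5 mm)² = 3578 mm^2
Rod-side annular area A_ann = π/4 × (67.5² − 38.3²) = 2426 mm^2
Piston speed v = Q_in/A_cap; rod-end outflow Q_out = v × A_ann = Q_in × A_ann/A_cap.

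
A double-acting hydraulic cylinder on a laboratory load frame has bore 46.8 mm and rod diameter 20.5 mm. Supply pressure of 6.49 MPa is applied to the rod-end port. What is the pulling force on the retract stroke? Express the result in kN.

F ≈ 9.02 kN

Rod-side annular area A_ann = π/4 × (46.8² − 20.5²) = 1390 mm^2
On retraction the pressure acts on the annular area (bore minus rod).
F = P × A_ann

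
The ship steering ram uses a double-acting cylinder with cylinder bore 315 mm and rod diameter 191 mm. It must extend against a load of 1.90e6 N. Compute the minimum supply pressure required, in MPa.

Cap-side area A_cap = π/4 × (315 mm)² = 77930 mm^2
P = F / A = 1.90e6 N / A

P ≈ 24.4 MPa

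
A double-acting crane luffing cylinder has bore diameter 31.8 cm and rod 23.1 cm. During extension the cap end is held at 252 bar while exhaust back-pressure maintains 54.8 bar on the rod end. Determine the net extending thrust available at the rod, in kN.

Cap-side area A_cap = π/4 × (31.8 cm)² = 794.2 cm^2
Rod-side annular area A_ann = π/4 × (31.8² − 23.1²) = 375.1 cm^2
Net thrust = P_cap·A_cap − P_rod·A_ann = 2001 kN − 205.6 kN

F ≈ 1800 kN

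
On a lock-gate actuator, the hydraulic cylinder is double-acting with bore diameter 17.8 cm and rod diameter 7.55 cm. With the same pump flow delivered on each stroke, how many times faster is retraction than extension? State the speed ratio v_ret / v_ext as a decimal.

Cap-side area A_cap = π/4 × (17.8 cm)² = 248.8 cm^2
Rod-side annular area A_ann = π/4 × (17.8² − 7.55²) = 204.1 cm^2
For equal Q, v ∝ 1/A, so v_ret/v_ext = A_cap/A_ann.

v_ret/v_ext ≈ 1.22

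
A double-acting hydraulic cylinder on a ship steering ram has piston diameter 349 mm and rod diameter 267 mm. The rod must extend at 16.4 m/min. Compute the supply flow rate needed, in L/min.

Cap-side area A_cap = π/4 × (349 mm)² = 95660 mm^2
Q = A × v

Q ≈ 1570 L/min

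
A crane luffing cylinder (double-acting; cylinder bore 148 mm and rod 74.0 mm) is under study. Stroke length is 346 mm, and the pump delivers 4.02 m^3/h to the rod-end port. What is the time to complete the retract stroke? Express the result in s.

t ≈ 4.00 s

Rod-side annular area A_ann = π/4 × (148² − 74.0²) = 12900 mm^2
Swept volume V = A × L; t = V / Q = A·L / Q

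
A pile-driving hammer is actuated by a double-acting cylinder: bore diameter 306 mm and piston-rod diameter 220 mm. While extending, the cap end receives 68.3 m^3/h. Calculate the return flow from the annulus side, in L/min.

Cap-side area A_cap = π/4 × (306 mm)² = 73540 mm^2
Rod-side annular area A_ann = π/4 × (306² − 220²) = 35530 mm^2
Piston speed v = Q_in/A_cap; rod-end outflow Q_out = v × A_ann = Q_in × A_ann/A_cap.

Q_out ≈ 550 L/min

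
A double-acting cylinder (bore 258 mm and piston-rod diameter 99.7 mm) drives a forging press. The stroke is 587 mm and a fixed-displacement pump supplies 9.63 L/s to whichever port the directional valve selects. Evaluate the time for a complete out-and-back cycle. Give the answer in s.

Cap-side area A_cap = π/4 × (258 mm)² = 52280 mm^2
Rod-side annular area A_ann = π/4 × (258² − 99.7²) = 44470 mm^2
t_ext = A_cap·L/Q = 3.187 s
t_ret = A_ann·L/Q = 2.711 s
t_cycle = t_ext + t_ret

t ≈ 5.90 s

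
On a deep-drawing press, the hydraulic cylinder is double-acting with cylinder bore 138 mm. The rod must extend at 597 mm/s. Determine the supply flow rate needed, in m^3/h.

Q ≈ 32.1 m^3/h

Cap-side area A_cap = π/4 × (138 mm)² = 14960 mm^2
Q = A × v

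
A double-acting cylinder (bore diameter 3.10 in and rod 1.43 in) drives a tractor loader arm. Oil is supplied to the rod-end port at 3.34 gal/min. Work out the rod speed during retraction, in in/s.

v ≈ 2.16 in/s

Rod-side annular area A_ann = π/4 × (3.10² − 1.43²) = 5.942 in^2
Flow into the rod-end port fills the annular volume.
v = Q / A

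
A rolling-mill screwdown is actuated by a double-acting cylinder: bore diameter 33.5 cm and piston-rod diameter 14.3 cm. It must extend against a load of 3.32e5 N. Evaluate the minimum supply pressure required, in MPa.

P ≈ 3.77 MPa

Cap-side area A_cap = π/4 × (33.5 cm)² = 881.4 cm^2
P = F / A = 3.32e5 N / A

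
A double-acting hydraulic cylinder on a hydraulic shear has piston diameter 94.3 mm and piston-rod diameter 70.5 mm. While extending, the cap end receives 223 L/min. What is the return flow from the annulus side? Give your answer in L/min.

Cap-side area A_cap = π/4 × (94.3 mm)² = 6984 mm^2
Rod-side annular area A_ann = π/4 × (94.3² − 70.5²) = 3081 mm^2
Piston speed v = Q_in/A_cap; rod-end outflow Q_out = v × A_ann = Q_in × A_ann/A_cap.

Q_out ≈ 98.4 L/min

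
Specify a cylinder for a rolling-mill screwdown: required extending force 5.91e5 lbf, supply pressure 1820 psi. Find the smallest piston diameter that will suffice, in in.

Extension force acts on the full piston face: F = P × (π/4)D².
D = √(4F / (πP)) = √(4 × 5.91e5 lbf / (π × 1820 psi))

D ≈ 20.3 in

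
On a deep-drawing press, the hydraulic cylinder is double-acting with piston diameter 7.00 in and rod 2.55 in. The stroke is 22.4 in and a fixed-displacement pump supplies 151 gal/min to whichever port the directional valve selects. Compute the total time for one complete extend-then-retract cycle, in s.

t ≈ 2.77 s

Cap-side area A_cap = π/4 × (7.00 in)² = 38.48 in^2
Rod-side annular area A_ann = π/4 × (7.00² − 2.55²) = 33.38 in^2
t_ext = A_cap·L/Q = 1.483 s
t_ret = A_ann·L/Q = 1.286 s
t_cycle = t_ext + t_ret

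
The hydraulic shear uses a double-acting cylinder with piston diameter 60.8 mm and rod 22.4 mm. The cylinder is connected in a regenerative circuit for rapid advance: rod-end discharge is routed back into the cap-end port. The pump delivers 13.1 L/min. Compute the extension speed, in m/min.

v ≈ 33.2 m/min

In regeneration the rod-end outflow joins the pump flow into the cap end, so the net volume the pump must supply per unit advance equals the rod cross-section area.
Rod cross-section A_rod = π/4 × (22.4 mm)² = 394.1 mm^2
v = Q_pump / A_rod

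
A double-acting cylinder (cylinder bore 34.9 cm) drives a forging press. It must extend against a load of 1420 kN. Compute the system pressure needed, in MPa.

Cap-side area A_cap = π/4 × (34.9 cm)² = 956.6 cm^2
P = F / A = 1420 kN / A

P ≈ 14.8 MPa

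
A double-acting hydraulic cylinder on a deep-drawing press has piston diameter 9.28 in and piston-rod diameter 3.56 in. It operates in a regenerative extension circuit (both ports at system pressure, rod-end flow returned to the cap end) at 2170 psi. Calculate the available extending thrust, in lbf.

With equal pressure on both faces, forces on the annular region cancel; the net push is pressure × rod cross-section.
Rod cross-section A_rod = π/4 × (3.56 in)² = 9.954 in^2
F = P × A_rod

F ≈ 21600 lbf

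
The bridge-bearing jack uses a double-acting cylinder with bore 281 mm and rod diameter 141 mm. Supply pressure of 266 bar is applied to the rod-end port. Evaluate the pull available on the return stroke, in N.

Rod-side annular area A_ann = π/4 × (281² − 141²) = 46400 mm^2
On retraction the pressure acts on the annular area (bore minus rod).
F = P × A_ann

F ≈ 1.23e6 N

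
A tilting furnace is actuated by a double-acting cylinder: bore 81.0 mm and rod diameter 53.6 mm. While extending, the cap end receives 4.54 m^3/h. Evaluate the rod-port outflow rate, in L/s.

Cap-side area A_cap = π/4 × (81.0 mm)² = 5153 mm^2
Rod-side annular area A_ann = π/4 × (81.0² − 53.6²) = 2897 mm^2
Piston speed v = Q_in/A_cap; rod-end outflow Q_out = v × A_ann = Q_in × A_ann/A_cap.

Q_out ≈ 0.709 L/s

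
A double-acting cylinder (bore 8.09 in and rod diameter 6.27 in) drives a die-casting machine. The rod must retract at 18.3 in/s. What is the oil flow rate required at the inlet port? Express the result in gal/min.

Rod-side annular area A_ann = π/4 × (8.09² − 6.27²) = 20.53 in^2
Q = A × v

Q ≈ 97.6 gal/min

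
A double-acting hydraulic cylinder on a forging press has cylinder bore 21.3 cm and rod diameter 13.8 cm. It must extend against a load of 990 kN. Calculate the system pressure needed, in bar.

Cap-side area A_cap = π/4 × (21.3 cm)² = 356.3 cm^2
P = F / A = 990 kN / A

P ≈ 278 bar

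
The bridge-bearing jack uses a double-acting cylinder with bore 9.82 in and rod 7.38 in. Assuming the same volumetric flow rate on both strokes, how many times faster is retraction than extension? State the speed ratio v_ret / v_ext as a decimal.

Cap-side area A_cap = π/4 × (9.82 in)² = 75.74 in^2
Rod-side annular area A_ann = π/4 × (9.82² − 7.38²) = 32.96 in^2
For equal Q, v ∝ 1/A, so v_ret/v_ext = A_cap/A_ann.

v_ret/v_ext ≈ 2.30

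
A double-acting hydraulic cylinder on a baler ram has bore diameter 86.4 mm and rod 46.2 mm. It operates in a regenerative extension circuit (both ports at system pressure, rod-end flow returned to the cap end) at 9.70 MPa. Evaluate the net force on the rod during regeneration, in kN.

With equal pressure on both faces, forces on the annular region cancel; the net push is pressure × rod cross-section.
Rod cross-section A_rod = π/4 × (46.2 mm)² = 1676 mm^2
F = P × A_rod

F ≈ 16.3 kN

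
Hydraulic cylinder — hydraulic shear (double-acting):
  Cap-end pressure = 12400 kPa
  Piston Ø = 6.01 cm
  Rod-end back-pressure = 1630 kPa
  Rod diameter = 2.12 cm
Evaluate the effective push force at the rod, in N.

Cap-side area A_cap = π/4 × (6.01 cm)² = 28.37 cm^2
Rod-side annular area A_ann = π/4 × (6.01² − 2.12²) = 24.84 cm^2
Net thrust = P_cap·A_cap − P_rod·A_ann = 35180 N − 4049 N

F ≈ 31100 N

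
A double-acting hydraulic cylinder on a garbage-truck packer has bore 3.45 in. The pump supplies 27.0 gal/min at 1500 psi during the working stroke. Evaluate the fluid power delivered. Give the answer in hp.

Hydraulic power = P × Q

W ≈ 23.6 hp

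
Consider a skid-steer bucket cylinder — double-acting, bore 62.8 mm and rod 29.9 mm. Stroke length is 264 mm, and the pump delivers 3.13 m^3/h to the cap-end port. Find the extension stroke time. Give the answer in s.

Cap-side area A_cap = π/4 × (62.8 mm)² = 3097 mm^2
Swept volume V = A × L; t = V / Q = A·L / Q

t ≈ 0.941 s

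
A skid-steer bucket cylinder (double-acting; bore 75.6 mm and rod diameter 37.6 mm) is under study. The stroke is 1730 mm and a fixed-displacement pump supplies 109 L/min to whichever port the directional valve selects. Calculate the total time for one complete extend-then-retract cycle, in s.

Cap-side area A_cap = π/4 × (75.6 mm)² = 4489 mm^2
Rod-side annular area A_ann = π/4 × (75.6² − 37.6²) = 3378 mm^2
t_ext = A_cap·L/Q = 4.275 s
t_ret = A_ann·L/Q = 3.217 s
t_cycle = t_ext + t_ret

t ≈ 7.49 s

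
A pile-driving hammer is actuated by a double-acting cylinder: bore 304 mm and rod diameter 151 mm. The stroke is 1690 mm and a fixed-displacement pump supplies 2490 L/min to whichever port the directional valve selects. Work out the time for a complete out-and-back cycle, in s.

t ≈ 5.18 s

Cap-side area A_cap = π/4 × (304 mm)² = 72580 mm^2
Rod-side annular area A_ann = π/4 × (304² − 151²) = 54680 mm^2
t_ext = A_cap·L/Q = 2.956 s
t_ret = A_ann·L/Q = 2.227 s
t_cycle = t_ext + t_ret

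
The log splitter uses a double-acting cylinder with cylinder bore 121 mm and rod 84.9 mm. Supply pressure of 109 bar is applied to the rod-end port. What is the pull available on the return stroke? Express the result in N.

F ≈ 63600 N

Rod-side annular area A_ann = π/4 × (121² − 84.9²) = 5838 mm^2
On retraction the pressure acts on the annular area (bore minus rod).
F = P × A_ann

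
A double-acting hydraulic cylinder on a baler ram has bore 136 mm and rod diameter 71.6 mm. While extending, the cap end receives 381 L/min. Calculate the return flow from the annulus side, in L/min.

Cap-side area A_cap = π/4 × (136 mm)² = 14530 mm^2
Rod-side annular area A_ann = π/4 × (136² − 71.6²) = 10500 mm^2
Piston speed v = Q_in/A_cap; rod-end outflow Q_out = v × A_ann = Q_in × A_ann/A_cap.

Q_out ≈ 275 L/min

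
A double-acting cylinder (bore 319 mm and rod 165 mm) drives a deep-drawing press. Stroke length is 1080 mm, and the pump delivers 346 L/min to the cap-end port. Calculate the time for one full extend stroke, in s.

t ≈ 15.0 s

Cap-side area A_cap = π/4 × (319 mm)² = 79920 mm^2
Swept volume V = A × L; t = V / Q = A·L / Q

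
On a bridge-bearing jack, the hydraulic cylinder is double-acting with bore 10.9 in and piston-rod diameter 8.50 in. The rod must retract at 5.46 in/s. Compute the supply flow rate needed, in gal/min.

Q ≈ 51.9 gal/min

Rod-side annular area A_ann = π/4 × (10.9² − 8.50²) = 36.57 in^2
Q = A × v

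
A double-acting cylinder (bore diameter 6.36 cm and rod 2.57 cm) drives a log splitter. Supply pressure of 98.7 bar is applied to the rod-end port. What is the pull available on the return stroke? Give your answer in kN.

F ≈ 26.2 kN

Rod-side annular area A_ann = π/4 × (6.36² − 2.57²) = 26.58 cm^2
On retraction the pressure acts on the annular area (bore minus rod).
F = P × A_ann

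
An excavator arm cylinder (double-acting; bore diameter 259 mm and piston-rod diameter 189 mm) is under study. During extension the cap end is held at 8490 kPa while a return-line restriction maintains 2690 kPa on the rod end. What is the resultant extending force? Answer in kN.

Cap-side area A_cap = π/4 × (259 mm)² = 52690 mm^2
Rod-side annular area A_ann = π/4 × (259² − 189²) = 24630 mm^2
Net thrust = P_cap·A_cap − P_rod·A_ann = 447.3 kN − 66.25 kN

F ≈ 381 kN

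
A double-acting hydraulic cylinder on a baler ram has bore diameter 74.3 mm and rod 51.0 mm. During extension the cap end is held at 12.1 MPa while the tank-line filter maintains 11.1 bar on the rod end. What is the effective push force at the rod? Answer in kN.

Cap-side area A_cap = π/4 × (74.3 mm)² = 4336 mm^2
Rod-side annular area A_ann = π/4 × (74.3² − 51.0²) = 2293 mm^2
Net thrust = P_cap·A_cap − P_rod·A_ann = 52.46 kN − 2.545 kN

F ≈ 49.9 kN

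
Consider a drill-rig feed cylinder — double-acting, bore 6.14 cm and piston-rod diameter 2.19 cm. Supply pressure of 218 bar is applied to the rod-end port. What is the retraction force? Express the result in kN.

Rod-side annular area A_ann = π/4 × (6.14² − 2.19²) = 25.84 cm^2
On retraction the pressure acts on the annular area (bore minus rod).
F = P × A_ann

F ≈ 56.3 kN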